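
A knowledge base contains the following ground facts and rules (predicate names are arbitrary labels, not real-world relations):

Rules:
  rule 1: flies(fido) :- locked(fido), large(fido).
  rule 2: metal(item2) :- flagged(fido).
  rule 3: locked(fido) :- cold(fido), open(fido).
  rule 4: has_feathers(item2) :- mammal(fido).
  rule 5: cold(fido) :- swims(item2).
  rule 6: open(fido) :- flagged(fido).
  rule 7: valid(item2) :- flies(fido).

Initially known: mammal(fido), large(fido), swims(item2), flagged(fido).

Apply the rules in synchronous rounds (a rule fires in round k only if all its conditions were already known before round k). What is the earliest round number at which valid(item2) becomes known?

Round 1: rule 2 [metal(item2) :- flagged(fido).]; rule 4 [has_feathers(item2) :- mammal(fido).]; rule 5 [cold(fido) :- swims(item2).]; rule 6 [open(fido) :- flagged(fido).]. New: metal(item2), has_feathers(item2), cold(fido), open(fido).
Round 2: rule 3 [locked(fido) :- cold(fido), open(fido).]. New: locked(fido).
Round 3: rule 1 [flies(fido) :- locked(fido), large(fido).]. New: flies(fido).
Round 4: rule 7 [valid(item2) :- flies(fido).]. New: valid(item2).
valid(item2) first appears in round 4.

4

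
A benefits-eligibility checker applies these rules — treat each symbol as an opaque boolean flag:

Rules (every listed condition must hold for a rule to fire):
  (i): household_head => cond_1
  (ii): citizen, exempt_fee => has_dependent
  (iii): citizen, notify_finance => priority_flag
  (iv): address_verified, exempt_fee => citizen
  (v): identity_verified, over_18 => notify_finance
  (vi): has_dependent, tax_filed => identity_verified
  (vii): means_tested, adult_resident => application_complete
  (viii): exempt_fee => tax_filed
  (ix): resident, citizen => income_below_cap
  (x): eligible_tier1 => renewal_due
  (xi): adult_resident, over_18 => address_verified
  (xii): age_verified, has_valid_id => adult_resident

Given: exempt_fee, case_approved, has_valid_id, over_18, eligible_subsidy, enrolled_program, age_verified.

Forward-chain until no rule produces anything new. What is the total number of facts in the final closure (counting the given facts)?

Round 1: (viii) [exempt_fee => tax_filed]; (xii) [age_verified, has_valid_id => adult_resident]. Adds tax_filed, adult_resident.
Round 2: (xi) [adult_resident, over_18 => address_verified]. Adds address_verified.
Round 3: (iv) [address_verified, exempt_fee => citizen]. Adds citizen.
Round 4: (ii) [citizen, exempt_fee => has_dependent]. Adds has_dependent.
Round 5: (vi) [has_dependent, tax_filed => identity_verified]. Adds identity_verified.
Round 6: (v) [identity_verified, over_18 => notify_finance]. Adds notify_finance.
Round 7: (iii) [citizen, notify_finance => priority_flag]. Adds priority_flag.
Closure: {address_verified, adult_resident, age_verified, case_approved, citizen, eligible_subsidy, enrolled_program, exempt_fee, has_dependent, has_valid_id, identity_verified, notify_finance, over_18, priority_flag, tax_filed} — 15 facts.

15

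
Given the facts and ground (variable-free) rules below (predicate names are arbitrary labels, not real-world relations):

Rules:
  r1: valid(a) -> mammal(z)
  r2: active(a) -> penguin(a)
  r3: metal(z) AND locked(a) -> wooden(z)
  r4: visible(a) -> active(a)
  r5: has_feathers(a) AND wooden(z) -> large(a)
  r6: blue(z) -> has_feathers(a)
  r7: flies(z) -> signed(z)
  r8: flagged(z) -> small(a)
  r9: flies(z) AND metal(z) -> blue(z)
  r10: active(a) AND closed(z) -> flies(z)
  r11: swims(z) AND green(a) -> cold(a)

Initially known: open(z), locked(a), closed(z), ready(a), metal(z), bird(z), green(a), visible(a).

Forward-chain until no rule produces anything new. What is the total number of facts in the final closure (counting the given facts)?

16

Round 1 — r3, r4, derive wooden(z), active(a).
Round 2 — r2, r10, derive penguin(a), flies(z).
Round 3 — r7, r9, derive signed(z), blue(z).
Round 4 — r6, derive has_feathers(a).
Round 5 — r5, derive large(a).
Closure: {active(a), bird(z), blue(z), closed(z), flies(z), green(a), has_feathers(a), large(a), locked(a), metal(z), open(z), penguin(a), ready(a), signed(z), visible(a), wooden(z)} — 16 facts.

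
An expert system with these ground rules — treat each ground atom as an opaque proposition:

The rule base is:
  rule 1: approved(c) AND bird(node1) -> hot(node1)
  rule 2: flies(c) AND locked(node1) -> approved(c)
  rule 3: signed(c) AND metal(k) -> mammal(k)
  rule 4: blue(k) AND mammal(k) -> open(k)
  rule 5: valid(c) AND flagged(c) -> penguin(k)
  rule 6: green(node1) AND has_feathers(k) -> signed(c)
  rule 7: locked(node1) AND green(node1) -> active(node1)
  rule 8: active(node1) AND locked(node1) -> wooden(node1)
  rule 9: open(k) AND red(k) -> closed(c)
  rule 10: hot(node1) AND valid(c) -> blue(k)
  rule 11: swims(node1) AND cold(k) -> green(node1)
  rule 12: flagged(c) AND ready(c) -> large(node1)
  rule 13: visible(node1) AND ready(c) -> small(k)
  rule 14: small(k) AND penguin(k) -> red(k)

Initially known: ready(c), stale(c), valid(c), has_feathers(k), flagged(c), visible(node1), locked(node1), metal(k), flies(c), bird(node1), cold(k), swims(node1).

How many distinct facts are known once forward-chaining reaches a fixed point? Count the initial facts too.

26

Round 1: rule 2 [flies(c) AND locked(node1) -> approved(c)]; rule 5 [valid(c) AND flagged(c) -> penguin(k)]; rule 11 [swims(node1) AND cold(k) -> green(node1)]; rule 12 [flagged(c) AND ready(c) -> large(node1)]; rule 13 [visible(node1) AND ready(c) -> small(k)]. Adds approved(c), penguin(k), green(node1), large(node1), small(k).
Round 2: rule 1 [approved(c) AND bird(node1) -> hot(node1)]; rule 6 [green(node1) AND has_feathers(k) -> signed(c)]; rule 7 [locked(node1) AND green(node1) -> active(node1)]; rule 14 [small(k) AND penguin(k) -> red(k)]. Adds hot(node1), signed(c), active(node1), red(k).
Round 3: rule 3 [signed(c) AND metal(k) -> mammal(k)]; rule 8 [active(node1) AND locked(node1) -> wooden(node1)]; rule 10 [hot(node1) AND valid(c) -> blue(k)]. Adds mammal(k), wooden(node1), blue(k).
Round 4: rule 4 [blue(k) AND mammal(k) -> open(k)]. Adds open(k).
Round 5: rule 9 [open(k) AND red(k) -> closed(c)]. Adds closed(c).
Closure: {active(node1), approved(c), bird(node1), blue(k), closed(c), cold(k), flagged(c), flies(c), green(node1), has_feathers(k), hot(node1), large(node1), locked(node1), mammal(k), metal(k), open(k), penguin(k), ready(c), red(k), signed(c), small(k), stale(c), swims(node1), valid(c), visible(node1), wooden(node1)} — 26 facts.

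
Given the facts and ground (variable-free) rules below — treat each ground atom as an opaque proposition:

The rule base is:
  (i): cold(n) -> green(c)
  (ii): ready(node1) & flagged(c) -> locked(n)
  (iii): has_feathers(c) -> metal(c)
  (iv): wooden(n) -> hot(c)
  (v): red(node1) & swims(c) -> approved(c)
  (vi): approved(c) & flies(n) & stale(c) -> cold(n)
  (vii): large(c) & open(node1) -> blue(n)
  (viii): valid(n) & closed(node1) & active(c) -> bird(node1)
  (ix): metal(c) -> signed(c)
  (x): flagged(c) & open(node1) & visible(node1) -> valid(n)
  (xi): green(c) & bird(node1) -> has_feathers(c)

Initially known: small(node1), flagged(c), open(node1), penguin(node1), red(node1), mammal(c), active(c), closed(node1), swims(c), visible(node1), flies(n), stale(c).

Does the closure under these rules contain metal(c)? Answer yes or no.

yes

[1] (v) [red(node1) & swims(c) -> approved(c)]; (x) [flagged(c) & open(node1) & visible(node1) -> valid(n)]. ⇒ new: approved(c), valid(n).
[2] (vi) [approved(c) & flies(n) & stale(c) -> cold(n)]; (viii) [valid(n) & closed(node1) & active(c) -> bird(node1)]. ⇒ new: cold(n), bird(node1).
[3] (i) [cold(n) -> green(c)]. ⇒ new: green(c).
[4] (xi) [green(c) & bird(node1) -> has_feathers(c)]. ⇒ new: has_feathers(c).
[5] (iii) [has_feathers(c) -> metal(c)]. ⇒ new: metal(c).
[6] (ix) [metal(c) -> signed(c)]. ⇒ new: signed(c).
metal(c) appears in round 5, so it is derivable.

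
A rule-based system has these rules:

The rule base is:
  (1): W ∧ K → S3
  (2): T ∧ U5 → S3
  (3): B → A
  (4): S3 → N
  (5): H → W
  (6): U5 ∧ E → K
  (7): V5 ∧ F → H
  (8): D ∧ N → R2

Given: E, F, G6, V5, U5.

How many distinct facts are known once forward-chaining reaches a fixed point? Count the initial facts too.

[1] (6) [U5 ∧ E → K]; (7) [V5 ∧ F → H]. ⇒ new: K, H.
[2] (5) [H → W]. ⇒ new: W.
[3] (1) [W ∧ K → S3]. ⇒ new: S3.
[4] (4) [S3 → N]. ⇒ new: N.
Closure: {E, F, G6, H, K, N, S3, U5, V5, W} — 10 facts.

10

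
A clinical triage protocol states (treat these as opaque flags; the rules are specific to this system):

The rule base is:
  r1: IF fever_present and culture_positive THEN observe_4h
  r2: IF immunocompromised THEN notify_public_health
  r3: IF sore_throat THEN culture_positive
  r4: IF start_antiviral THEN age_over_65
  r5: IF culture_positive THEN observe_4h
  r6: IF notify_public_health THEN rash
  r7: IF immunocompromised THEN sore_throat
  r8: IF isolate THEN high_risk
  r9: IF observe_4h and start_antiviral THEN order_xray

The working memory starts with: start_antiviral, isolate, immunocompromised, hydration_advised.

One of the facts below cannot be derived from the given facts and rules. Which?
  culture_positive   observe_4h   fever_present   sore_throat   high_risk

fever_present

Round 1 — r2, r4, r7, r8, derive notify_public_health, age_over_65, sore_throat, high_risk.
Round 2 — r3, r6, derive culture_positive, rash.
Round 3 — r5, derive observe_4h.
Round 4 — r9, derive order_xray.
Derived: high_risk (round 1), sore_throat (round 1), observe_4h (round 3), culture_positive (round 2). fever_present never appears in any round.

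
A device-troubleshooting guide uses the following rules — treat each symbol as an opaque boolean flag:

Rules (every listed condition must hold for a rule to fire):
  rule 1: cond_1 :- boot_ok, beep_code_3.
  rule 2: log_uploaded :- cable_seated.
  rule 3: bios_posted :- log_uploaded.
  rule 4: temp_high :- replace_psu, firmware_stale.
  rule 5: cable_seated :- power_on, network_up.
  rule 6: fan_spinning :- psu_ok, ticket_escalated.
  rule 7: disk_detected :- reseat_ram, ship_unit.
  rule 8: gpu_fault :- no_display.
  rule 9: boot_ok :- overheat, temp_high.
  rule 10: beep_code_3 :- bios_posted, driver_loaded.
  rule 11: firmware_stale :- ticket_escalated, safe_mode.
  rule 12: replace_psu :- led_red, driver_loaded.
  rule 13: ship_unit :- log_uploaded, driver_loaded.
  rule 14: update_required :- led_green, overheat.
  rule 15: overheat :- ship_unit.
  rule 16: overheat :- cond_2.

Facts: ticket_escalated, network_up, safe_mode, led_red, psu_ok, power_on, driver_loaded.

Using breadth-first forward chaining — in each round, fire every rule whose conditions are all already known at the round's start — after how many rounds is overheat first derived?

4

Round 1 — rule 5, rule 6, rule 11, rule 12, derive cable_seated, fan_spinning, firmware_stale, replace_psu.
Round 2 — rule 2, rule 4, derive log_uploaded, temp_high.
Round 3 — rule 3, rule 13, derive bios_posted, ship_unit.
Round 4 — rule 10, rule 15, derive beep_code_3, overheat.
overheat first appears in round 4.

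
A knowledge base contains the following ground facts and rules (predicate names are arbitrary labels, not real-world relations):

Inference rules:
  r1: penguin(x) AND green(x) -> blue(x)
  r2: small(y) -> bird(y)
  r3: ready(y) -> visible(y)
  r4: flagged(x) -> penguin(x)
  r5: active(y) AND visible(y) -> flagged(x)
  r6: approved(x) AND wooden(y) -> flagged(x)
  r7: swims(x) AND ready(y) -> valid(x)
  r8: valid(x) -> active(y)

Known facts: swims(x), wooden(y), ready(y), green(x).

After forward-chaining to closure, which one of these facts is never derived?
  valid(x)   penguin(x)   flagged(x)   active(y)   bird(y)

bird(y)

Round 1: r3 [ready(y) -> visible(y)]; r7 [swims(x) AND ready(y) -> valid(x)]. Adds visible(y), valid(x).
Round 2: r8 [valid(x) -> active(y)]. Adds active(y).
Round 3: r5 [active(y) AND visible(y) -> flagged(x)]. Adds flagged(x).
Round 4: r4 [flagged(x) -> penguin(x)]. Adds penguin(x).
Round 5: r1 [penguin(x) AND green(x) -> blue(x)]. Adds blue(x).
Derived: flagged(x) (round 3), penguin(x) (round 4), active(y) (round 2), valid(x) (round 1). bird(y) never appears in any round.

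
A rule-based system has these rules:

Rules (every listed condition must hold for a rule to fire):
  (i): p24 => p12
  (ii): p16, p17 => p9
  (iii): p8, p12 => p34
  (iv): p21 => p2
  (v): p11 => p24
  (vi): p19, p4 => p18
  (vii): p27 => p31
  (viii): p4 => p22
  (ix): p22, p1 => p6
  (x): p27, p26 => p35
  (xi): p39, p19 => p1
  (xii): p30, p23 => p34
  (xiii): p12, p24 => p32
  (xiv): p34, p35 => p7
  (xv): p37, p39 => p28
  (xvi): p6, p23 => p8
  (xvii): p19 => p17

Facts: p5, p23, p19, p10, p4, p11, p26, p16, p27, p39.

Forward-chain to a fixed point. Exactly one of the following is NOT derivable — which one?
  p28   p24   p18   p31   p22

Round 1 fires (v), (vi), (vii), (viii), (x), (xi), (xvii), giving p24, p18, p31, p22, p35, p1, p17.
Round 2 fires (i), (ii), (ix), giving p12, p9, p6.
Round 3 fires (xiii), (xvi), giving p32, p8.
Round 4 fires (iii), giving p34.
Round 5 fires (xiv), giving p7.
Derived: p22 (round 1), p24 (round 1), p18 (round 1), p31 (round 1). p28 never appears in any round.

p28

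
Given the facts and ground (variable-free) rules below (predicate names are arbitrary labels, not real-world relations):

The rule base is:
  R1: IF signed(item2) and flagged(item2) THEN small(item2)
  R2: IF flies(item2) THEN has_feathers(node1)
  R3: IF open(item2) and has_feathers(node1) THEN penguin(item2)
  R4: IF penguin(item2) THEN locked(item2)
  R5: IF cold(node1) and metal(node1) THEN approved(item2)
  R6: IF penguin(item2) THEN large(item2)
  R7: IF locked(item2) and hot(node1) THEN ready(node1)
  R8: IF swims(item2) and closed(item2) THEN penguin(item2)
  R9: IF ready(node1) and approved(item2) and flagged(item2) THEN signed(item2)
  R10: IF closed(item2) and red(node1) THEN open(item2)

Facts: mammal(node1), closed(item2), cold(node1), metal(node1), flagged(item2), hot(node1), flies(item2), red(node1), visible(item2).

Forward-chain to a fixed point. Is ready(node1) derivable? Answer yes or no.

[1] R2 [IF flies(item2) THEN has_feathers(node1)]; R5 [IF cold(node1) and metal(node1) THEN approved(item2)]; R10 [IF closed(item2) and red(node1) THEN open(item2)]. ⇒ new: has_feathers(node1), approved(item2), open(item2).
[2] R3 [IF open(item2) and has_feathers(node1) THEN penguin(item2)]. ⇒ new: penguin(item2).
[3] R4 [IF penguin(item2) THEN locked(item2)]; R6 [IF penguin(item2) THEN large(item2)]. ⇒ new: locked(item2), large(item2).
[4] R7 [IF locked(item2) and hot(node1) THEN ready(node1)]. ⇒ new: ready(node1).
[5] R9 [IF ready(node1) and approved(item2) and flagged(item2) THEN signed(item2)]. ⇒ new: signed(item2).
[6] R1 [IF signed(item2) and flagged(item2) THEN small(item2)]. ⇒ new: small(item2).
ready(node1) appears in round 4, so it is derivable.

yes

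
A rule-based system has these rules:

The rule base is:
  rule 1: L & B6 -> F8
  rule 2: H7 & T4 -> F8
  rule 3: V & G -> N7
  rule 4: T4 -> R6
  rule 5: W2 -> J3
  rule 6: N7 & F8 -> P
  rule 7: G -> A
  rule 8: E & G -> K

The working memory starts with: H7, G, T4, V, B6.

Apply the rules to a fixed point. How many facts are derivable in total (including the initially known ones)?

Round 1: rule 2 [H7 & T4 -> F8]; rule 3 [V & G -> N7]; rule 4 [T4 -> R6]; rule 7 [G -> A]. Adds F8, N7, R6, A.
Round 2: rule 6 [N7 & F8 -> P]. Adds P.
Closure: {A, B6, F8, G, H7, N7, P, R6, T4, V} — 10 facts.

10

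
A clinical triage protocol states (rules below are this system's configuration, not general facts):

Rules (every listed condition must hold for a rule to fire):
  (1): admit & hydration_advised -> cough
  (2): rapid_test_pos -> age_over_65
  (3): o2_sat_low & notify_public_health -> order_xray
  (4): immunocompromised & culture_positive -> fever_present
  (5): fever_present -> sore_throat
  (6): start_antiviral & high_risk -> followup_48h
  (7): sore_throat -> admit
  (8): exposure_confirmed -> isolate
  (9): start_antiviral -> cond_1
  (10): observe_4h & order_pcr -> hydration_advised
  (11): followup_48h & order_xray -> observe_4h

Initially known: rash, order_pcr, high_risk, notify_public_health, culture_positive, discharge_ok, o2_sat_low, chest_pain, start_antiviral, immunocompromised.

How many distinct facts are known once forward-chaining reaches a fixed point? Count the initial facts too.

19

Round 1: (3) [o2_sat_low & notify_public_health -> order_xray]; (4) [immunocompromised & culture_positive -> fever_present]; (6) [start_antiviral & high_risk -> followup_48h]; (9) [start_antiviral -> cond_1]. Adds order_xray, fever_present, followup_48h, cond_1.
Round 2: (5) [fever_present -> sore_throat]; (11) [followup_48h & order_xray -> observe_4h]. Adds sore_throat, observe_4h.
Round 3: (7) [sore_throat -> admit]; (10) [observe_4h & order_pcr -> hydration_advised]. Adds admit, hydration_advised.
Round 4: (1) [admit & hydration_advised -> cough]. Adds cough.
Closure: {admit, chest_pain, cond_1, cough, culture_positive, discharge_ok, fever_present, followup_48h, high_risk, hydration_advised, immunocompromised, notify_public_health, o2_sat_low, observe_4h, order_pcr, order_xray, rash, sore_throat, start_antiviral} — 19 facts.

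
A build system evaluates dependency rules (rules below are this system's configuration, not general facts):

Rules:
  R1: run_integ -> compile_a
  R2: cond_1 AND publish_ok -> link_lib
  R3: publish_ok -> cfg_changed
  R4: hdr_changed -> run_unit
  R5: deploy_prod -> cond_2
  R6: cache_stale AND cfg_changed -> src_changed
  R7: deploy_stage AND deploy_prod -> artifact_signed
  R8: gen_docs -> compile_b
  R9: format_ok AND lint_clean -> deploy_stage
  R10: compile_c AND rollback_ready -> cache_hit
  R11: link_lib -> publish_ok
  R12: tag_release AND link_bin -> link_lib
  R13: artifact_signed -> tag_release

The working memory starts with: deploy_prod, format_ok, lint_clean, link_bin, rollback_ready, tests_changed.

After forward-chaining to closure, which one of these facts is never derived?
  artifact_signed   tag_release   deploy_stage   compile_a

Round 1 — R5, R9, derive cond_2, deploy_stage.
Round 2 — R7, derive artifact_signed.
Round 3 — R13, derive tag_release.
Round 4 — R12, derive link_lib.
Round 5 — R11, derive publish_ok.
Round 6 — R3, derive cfg_changed.
Derived: deploy_stage (round 1), tag_release (round 3), artifact_signed (round 2). compile_a never appears in any round.

compile_a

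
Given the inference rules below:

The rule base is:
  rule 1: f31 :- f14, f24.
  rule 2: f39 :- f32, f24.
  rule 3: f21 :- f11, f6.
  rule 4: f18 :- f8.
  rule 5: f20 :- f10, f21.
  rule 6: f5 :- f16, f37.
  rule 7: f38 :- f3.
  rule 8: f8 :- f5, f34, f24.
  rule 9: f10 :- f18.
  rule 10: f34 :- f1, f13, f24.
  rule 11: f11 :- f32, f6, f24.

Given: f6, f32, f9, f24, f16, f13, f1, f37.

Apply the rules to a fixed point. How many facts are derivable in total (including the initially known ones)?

Round 1: rule 2 [f39 :- f32, f24.]; rule 6 [f5 :- f16, f37.]; rule 10 [f34 :- f1, f13, f24.]; rule 11 [f11 :- f32, f6, f24.]. New: f39, f5, f34, f11.
Round 2: rule 3 [f21 :- f11, f6.]; rule 8 [f8 :- f5, f34, f24.]. New: f21, f8.
Round 3: rule 4 [f18 :- f8.]. New: f18.
Round 4: rule 9 [f10 :- f18.]. New: f10.
Round 5: rule 5 [f20 :- f10, f21.]. New: f20.
Closure: {f1, f10, f11, f13, f16, f18, f20, f21, f24, f32, f34, f37, f39, f5, f6, f8, f9} — 17 facts.

17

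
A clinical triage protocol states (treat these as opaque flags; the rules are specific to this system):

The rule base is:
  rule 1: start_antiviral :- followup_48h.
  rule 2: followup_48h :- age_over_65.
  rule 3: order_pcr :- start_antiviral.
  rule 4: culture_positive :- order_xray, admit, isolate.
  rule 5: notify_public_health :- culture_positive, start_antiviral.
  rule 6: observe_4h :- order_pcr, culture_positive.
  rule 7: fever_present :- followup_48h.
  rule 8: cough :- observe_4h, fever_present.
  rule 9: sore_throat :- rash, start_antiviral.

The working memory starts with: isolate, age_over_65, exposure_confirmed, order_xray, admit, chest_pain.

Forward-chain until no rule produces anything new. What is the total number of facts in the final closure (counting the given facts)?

14

Round 1 fires rule 2, rule 4, giving followup_48h, culture_positive.
Round 2 fires rule 1, rule 7, giving start_antiviral, fever_present.
Round 3 fires rule 3, rule 5, giving order_pcr, notify_public_health.
Round 4 fires rule 6, giving observe_4h.
Round 5 fires rule 8, giving cough.
Closure: {admit, age_over_65, chest_pain, cough, culture_positive, exposure_confirmed, fever_present, followup_48h, isolate, notify_public_health, observe_4h, order_pcr, order_xray, start_antiviral} — 14 facts.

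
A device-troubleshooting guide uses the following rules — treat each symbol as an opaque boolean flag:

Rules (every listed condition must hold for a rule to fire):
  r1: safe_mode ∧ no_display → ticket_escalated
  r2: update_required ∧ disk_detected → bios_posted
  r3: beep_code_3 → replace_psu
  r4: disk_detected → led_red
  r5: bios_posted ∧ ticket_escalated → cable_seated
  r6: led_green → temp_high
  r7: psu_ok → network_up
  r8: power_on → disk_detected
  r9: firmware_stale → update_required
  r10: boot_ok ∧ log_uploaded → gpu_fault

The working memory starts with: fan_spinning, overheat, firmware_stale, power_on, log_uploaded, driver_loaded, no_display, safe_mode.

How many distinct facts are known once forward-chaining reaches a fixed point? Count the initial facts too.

14

[1] r1 [safe_mode ∧ no_display → ticket_escalated]; r8 [power_on → disk_detected]; r9 [firmware_stale → update_required]. ⇒ new: ticket_escalated, disk_detected, update_required.
[2] r2 [update_required ∧ disk_detected → bios_posted]; r4 [disk_detected → led_red]. ⇒ new: bios_posted, led_red.
[3] r5 [bios_posted ∧ ticket_escalated → cable_seated]. ⇒ new: cable_seated.
Closure: {bios_posted, cable_seated, disk_detected, driver_loaded, fan_spinning, firmware_stale, led_red, log_uploaded, no_display, overheat, power_on, safe_mode, ticket_escalated, update_required} — 14 facts.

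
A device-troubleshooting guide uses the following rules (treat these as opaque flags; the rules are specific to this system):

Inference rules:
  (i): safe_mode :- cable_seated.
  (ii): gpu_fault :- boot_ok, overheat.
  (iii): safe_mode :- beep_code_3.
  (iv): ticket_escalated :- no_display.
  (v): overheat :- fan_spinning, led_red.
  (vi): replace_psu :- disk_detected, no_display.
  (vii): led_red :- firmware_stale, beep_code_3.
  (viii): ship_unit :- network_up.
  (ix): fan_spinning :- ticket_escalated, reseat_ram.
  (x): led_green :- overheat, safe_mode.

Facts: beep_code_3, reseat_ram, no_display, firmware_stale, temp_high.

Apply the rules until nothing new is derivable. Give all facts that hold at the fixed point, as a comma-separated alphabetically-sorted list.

[1] (iii) [safe_mode :- beep_code_3.]; (iv) [ticket_escalated :- no_display.]; (vii) [led_red :- firmware_stale, beep_code_3.]. ⇒ new: safe_mode, ticket_escalated, led_red.
[2] (ix) [fan_spinning :- ticket_escalated, reseat_ram.]. ⇒ new: fan_spinning.
[3] (v) [overheat :- fan_spinning, led_red.]. ⇒ new: overheat.
[4] (x) [led_green :- overheat, safe_mode.]. ⇒ new: led_green.

beep_code_3, fan_spinning, firmware_stale, led_green, led_red, no_display, overheat, reseat_ram, safe_mode, temp_high, ticket_escalated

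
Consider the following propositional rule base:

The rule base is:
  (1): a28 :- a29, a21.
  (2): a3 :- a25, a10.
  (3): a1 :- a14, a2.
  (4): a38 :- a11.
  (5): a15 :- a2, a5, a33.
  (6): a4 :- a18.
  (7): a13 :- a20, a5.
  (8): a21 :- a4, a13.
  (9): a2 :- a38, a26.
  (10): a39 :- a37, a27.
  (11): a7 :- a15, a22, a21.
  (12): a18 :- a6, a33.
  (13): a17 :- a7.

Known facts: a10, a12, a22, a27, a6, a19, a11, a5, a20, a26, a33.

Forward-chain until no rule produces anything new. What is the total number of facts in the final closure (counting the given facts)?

Round 1: (4) [a38 :- a11.]; (7) [a13 :- a20, a5.]; (12) [a18 :- a6, a33.]. Adds a38, a13, a18.
Round 2: (6) [a4 :- a18.]; (9) [a2 :- a38, a26.]. Adds a4, a2.
Round 3: (5) [a15 :- a2, a5, a33.]; (8) [a21 :- a4, a13.]. Adds a15, a21.
Round 4: (11) [a7 :- a15, a22, a21.]. Adds a7.
Round 5: (13) [a17 :- a7.]. Adds a17.
Closure: {a10, a11, a12, a13, a15, a17, a18, a19, a2, a20, a21, a22, a26, a27, a33, a38, a4, a5, a6, a7} — 20 facts.

20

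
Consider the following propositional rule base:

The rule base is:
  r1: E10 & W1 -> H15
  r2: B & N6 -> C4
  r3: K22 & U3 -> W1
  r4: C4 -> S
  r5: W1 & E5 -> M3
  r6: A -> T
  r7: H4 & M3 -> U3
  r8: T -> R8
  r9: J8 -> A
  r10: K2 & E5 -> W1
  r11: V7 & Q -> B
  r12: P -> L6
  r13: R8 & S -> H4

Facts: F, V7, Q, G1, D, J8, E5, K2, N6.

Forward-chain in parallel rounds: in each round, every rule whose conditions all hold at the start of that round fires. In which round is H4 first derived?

Round 1: r9 [J8 -> A]; r10 [K2 & E5 -> W1]; r11 [V7 & Q -> B]. Adds A, W1, B.
Round 2: r2 [B & N6 -> C4]; r5 [W1 & E5 -> M3]; r6 [A -> T]. Adds C4, M3, T.
Round 3: r4 [C4 -> S]; r8 [T -> R8]. Adds S, R8.
Round 4: r13 [R8 & S -> H4]. Adds H4.
H4 first appears in round 4.

4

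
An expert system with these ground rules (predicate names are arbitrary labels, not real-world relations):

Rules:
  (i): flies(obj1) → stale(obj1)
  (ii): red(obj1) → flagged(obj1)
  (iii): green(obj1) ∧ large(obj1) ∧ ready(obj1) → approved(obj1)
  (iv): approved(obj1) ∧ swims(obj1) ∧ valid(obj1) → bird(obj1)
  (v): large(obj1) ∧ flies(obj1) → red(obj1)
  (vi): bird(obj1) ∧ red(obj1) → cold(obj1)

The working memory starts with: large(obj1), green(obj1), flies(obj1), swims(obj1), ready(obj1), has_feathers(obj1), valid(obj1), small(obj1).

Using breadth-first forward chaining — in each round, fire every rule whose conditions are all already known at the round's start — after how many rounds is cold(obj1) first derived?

Round 1: (i) [flies(obj1) → stale(obj1)]; (iii) [green(obj1) ∧ large(obj1) ∧ ready(obj1) → approved(obj1)]; (v) [large(obj1) ∧ flies(obj1) → red(obj1)]. New: stale(obj1), approved(obj1), red(obj1).
Round 2: (ii) [red(obj1) → flagged(obj1)]; (iv) [approved(obj1) ∧ swims(obj1) ∧ valid(obj1) → bird(obj1)]. New: flagged(obj1), bird(obj1).
Round 3: (vi) [bird(obj1) ∧ red(obj1) → cold(obj1)]. New: cold(obj1).
cold(obj1) first appears in round 3.

3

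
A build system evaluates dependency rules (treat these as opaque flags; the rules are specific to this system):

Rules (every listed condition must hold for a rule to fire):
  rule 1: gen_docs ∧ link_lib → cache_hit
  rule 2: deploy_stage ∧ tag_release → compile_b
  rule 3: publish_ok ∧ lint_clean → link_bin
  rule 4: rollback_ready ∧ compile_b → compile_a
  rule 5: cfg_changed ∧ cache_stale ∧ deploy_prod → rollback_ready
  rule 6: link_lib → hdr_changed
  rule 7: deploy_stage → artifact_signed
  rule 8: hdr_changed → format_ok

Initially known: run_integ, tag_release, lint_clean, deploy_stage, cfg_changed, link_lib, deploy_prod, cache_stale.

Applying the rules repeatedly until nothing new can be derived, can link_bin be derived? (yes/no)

no

Round 1 — rule 2, rule 5, rule 6, rule 7, derive compile_b, rollback_ready, hdr_changed, artifact_signed.
Round 2 — rule 4, rule 8, derive compile_a, format_ok.
Fixed point reached. link_bin is concluded only by rule 3; rule 3 needs publish_ok (never derived).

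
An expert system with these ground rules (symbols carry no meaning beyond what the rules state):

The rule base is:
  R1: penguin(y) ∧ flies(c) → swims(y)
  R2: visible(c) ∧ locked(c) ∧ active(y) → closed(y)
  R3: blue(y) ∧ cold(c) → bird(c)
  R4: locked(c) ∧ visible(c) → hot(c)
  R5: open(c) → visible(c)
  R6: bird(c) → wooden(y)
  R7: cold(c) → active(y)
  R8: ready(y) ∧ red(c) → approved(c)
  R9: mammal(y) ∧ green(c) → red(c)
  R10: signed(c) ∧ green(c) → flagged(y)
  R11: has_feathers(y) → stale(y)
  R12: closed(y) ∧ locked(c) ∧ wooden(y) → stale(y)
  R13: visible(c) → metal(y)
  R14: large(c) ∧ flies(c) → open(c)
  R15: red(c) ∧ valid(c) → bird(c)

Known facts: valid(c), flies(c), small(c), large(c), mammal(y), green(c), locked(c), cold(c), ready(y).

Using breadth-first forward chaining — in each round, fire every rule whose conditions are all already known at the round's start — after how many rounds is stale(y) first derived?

Round 1: R7 [cold(c) → active(y)]; R9 [mammal(y) ∧ green(c) → red(c)]; R14 [large(c) ∧ flies(c) → open(c)]. Adds active(y), red(c), open(c).
Round 2: R5 [open(c) → visible(c)]; R8 [ready(y) ∧ red(c) → approved(c)]; R15 [red(c) ∧ valid(c) → bird(c)]. Adds visible(c), approved(c), bird(c).
Round 3: R2 [visible(c) ∧ locked(c) ∧ active(y) → closed(y)]; R4 [locked(c) ∧ visible(c) → hot(c)]; R6 [bird(c) → wooden(y)]; R13 [visible(c) → metal(y)]. Adds closed(y), hot(c), wooden(y), metal(y).
Round 4: R12 [closed(y) ∧ locked(c) ∧ wooden(y) → stale(y)]. Adds stale(y).
stale(y) first appears in round 4.

4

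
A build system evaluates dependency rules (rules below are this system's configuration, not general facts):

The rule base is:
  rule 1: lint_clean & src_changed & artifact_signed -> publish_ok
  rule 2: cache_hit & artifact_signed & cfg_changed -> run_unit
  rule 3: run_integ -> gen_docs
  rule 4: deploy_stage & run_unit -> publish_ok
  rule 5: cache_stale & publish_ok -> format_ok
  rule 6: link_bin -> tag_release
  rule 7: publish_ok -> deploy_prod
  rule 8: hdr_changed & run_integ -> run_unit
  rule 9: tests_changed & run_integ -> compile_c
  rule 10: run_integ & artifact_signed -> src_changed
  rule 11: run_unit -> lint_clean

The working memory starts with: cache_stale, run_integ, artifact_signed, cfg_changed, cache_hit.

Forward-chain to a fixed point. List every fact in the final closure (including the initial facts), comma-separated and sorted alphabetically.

Round 1 fires rule 2, rule 3, rule 10, giving run_unit, gen_docs, src_changed.
Round 2 fires rule 11, giving lint_clean.
Round 3 fires rule 1, giving publish_ok.
Round 4 fires rule 5, rule 7, giving format_ok, deploy_prod.

artifact_signed, cache_hit, cache_stale, cfg_changed, deploy_prod, format_ok, gen_docs, lint_clean, publish_ok, run_integ, run_unit, src_changed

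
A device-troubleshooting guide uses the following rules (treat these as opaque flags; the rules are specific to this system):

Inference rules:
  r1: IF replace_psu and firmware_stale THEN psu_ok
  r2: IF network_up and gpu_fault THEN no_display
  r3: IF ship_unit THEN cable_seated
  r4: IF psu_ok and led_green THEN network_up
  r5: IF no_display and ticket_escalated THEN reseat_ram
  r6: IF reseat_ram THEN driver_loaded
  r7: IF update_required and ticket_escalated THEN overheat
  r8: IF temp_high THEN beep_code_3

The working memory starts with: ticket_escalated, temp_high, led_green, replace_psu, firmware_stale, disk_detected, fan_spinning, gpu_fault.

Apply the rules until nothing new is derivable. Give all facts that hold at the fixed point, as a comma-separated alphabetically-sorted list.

beep_code_3, disk_detected, driver_loaded, fan_spinning, firmware_stale, gpu_fault, led_green, network_up, no_display, psu_ok, replace_psu, reseat_ram, temp_high, ticket_escalated

Round 1 fires r1, r8, giving psu_ok, beep_code_3.
Round 2 fires r4, giving network_up.
Round 3 fires r2, giving no_display.
Round 4 fires r5, giving reseat_ram.
Round 5 fires r6, giving driver_loaded.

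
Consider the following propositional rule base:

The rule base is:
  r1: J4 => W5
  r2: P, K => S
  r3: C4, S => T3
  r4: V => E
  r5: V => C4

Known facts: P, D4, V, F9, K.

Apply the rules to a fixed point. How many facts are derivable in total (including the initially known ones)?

9

Round 1 — r2, r4, r5, derive S, E, C4.
Round 2 — r3, derive T3.
Closure: {C4, D4, E, F9, K, P, S, T3, V} — 9 facts.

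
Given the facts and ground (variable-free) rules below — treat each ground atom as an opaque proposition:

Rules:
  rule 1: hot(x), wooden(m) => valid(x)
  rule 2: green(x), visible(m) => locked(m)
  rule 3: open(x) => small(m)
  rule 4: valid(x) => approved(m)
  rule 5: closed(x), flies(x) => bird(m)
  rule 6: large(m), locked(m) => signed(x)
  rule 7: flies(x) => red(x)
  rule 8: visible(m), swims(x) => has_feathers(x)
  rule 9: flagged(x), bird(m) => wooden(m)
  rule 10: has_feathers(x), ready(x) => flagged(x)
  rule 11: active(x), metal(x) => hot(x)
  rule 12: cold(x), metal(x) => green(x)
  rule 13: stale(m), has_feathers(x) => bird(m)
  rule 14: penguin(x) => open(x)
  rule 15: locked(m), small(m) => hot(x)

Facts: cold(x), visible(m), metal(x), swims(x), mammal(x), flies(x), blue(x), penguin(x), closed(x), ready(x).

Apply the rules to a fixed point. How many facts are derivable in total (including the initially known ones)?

22

Round 1: rule 5 [closed(x), flies(x) => bird(m)]; rule 7 [flies(x) => red(x)]; rule 8 [visible(m), swims(x) => has_feathers(x)]; rule 12 [cold(x), metal(x) => green(x)]; rule 14 [penguin(x) => open(x)]. Adds bird(m), red(x), has_feathers(x), green(x), open(x).
Round 2: rule 2 [green(x), visible(m) => locked(m)]; rule 3 [open(x) => small(m)]; rule 10 [has_feathers(x), ready(x) => flagged(x)]. Adds locked(m), small(m), flagged(x).
Round 3: rule 9 [flagged(x), bird(m) => wooden(m)]; rule 15 [locked(m), small(m) => hot(x)]. Adds wooden(m), hot(x).
Round 4: rule 1 [hot(x), wooden(m) => valid(x)]. Adds valid(x).
Round 5: rule 4 [valid(x) => approved(m)]. Adds approved(m).
Closure: {approved(m), bird(m), blue(x), closed(x), cold(x), flagged(x), flies(x), green(x), has_feathers(x), hot(x), locked(m), mammal(x), metal(x), open(x), penguin(x), ready(x), red(x), small(m), swims(x), valid(x), visible(m), wooden(m)} — 22 facts.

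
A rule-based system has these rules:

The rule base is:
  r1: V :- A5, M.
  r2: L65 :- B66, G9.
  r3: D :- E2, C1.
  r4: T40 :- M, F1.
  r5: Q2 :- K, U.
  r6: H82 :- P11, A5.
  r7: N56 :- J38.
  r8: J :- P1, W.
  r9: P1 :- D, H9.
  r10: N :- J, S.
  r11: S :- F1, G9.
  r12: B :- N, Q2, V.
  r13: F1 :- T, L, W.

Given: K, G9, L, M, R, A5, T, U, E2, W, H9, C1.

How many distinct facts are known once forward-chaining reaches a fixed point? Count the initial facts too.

[1] r1 [V :- A5, M.]; r3 [D :- E2, C1.]; r5 [Q2 :- K, U.]; r13 [F1 :- T, L, W.]. ⇒ new: V, D, Q2, F1.
[2] r4 [T40 :- M, F1.]; r9 [P1 :- D, H9.]; r11 [S :- F1, G9.]. ⇒ new: T40, P1, S.
[3] r8 [J :- P1, W.]. ⇒ new: J.
[4] r10 [N :- J, S.]. ⇒ new: N.
[5] r12 [B :- N, Q2, V.]. ⇒ new: B.
Closure: {A5, B, C1, D, E2, F1, G9, H9, J, K, L, M, N, P1, Q2, R, S, T, T40, U, V, W} — 22 facts.

22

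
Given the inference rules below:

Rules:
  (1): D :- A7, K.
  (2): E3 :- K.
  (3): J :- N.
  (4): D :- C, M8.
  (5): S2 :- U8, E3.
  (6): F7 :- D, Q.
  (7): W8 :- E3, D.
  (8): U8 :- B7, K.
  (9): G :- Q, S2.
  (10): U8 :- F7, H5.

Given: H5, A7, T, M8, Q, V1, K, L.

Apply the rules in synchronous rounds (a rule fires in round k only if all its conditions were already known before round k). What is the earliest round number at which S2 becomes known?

Round 1: (1) [D :- A7, K.]; (2) [E3 :- K.]. New: D, E3.
Round 2: (6) [F7 :- D, Q.]; (7) [W8 :- E3, D.]. New: F7, W8.
Round 3: (10) [U8 :- F7, H5.]. New: U8.
Round 4: (5) [S2 :- U8, E3.]. New: S2.
S2 first appears in round 4.

4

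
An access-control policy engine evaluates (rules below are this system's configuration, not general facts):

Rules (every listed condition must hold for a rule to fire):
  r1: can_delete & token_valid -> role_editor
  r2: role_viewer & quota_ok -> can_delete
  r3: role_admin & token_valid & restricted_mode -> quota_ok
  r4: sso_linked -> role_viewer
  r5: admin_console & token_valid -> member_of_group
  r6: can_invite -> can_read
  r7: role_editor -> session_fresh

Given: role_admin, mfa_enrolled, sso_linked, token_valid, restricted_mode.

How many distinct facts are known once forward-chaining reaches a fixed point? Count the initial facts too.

Round 1: r3 [role_admin & token_valid & restricted_mode -> quota_ok]; r4 [sso_linked -> role_viewer]. Adds quota_ok, role_viewer.
Round 2: r2 [role_viewer & quota_ok -> can_delete]. Adds can_delete.
Round 3: r1 [can_delete & token_valid -> role_editor]. Adds role_editor.
Round 4: r7 [role_editor -> session_fresh]. Adds session_fresh.
Closure: {can_delete, mfa_enrolled, quota_ok, restricted_mode, role_admin, role_editor, role_viewer, session_fresh, sso_linked, token_valid} — 10 facts.

10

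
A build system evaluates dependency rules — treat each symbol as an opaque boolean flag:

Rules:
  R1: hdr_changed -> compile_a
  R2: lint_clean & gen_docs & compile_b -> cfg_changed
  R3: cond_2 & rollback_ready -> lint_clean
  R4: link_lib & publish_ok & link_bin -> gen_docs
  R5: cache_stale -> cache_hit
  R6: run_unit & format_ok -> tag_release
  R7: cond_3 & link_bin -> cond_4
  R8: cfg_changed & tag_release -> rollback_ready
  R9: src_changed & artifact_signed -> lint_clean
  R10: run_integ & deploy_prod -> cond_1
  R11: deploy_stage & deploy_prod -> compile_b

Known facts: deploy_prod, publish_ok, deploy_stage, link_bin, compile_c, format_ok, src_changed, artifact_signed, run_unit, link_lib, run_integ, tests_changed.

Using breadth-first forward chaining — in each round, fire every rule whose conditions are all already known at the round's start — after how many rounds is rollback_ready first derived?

Round 1 fires R4, R6, R9, R10, R11, giving gen_docs, tag_release, lint_clean, cond_1, compile_b.
Round 2 fires R2, giving cfg_changed.
Round 3 fires R8, giving rollback_ready.
rollback_ready first appears in round 3.

3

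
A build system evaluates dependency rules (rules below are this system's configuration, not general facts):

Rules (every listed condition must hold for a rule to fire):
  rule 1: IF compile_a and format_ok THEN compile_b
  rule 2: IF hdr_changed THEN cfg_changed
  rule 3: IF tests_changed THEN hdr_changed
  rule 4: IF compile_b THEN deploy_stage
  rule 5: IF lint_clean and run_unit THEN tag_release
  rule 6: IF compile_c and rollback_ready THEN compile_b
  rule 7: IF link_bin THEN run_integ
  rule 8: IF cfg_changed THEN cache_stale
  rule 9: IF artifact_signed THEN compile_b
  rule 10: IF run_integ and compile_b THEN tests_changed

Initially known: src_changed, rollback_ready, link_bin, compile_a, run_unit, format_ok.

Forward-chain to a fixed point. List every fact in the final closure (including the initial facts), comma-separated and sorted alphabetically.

[1] rule 1 [IF compile_a and format_ok THEN compile_b]; rule 7 [IF link_bin THEN run_integ]. ⇒ new: compile_b, run_integ.
[2] rule 4 [IF compile_b THEN deploy_stage]; rule 10 [IF run_integ and compile_b THEN tests_changed]. ⇒ new: deploy_stage, tests_changed.
[3] rule 3 [IF tests_changed THEN hdr_changed]. ⇒ new: hdr_changed.
[4] rule 2 [IF hdr_changed THEN cfg_changed]. ⇒ new: cfg_changed.
[5] rule 8 [IF cfg_changed THEN cache_stale]. ⇒ new: cache_stale.

cache_stale, cfg_changed, compile_a, compile_b, deploy_stage, format_ok, hdr_changed, link_bin, rollback_ready, run_integ, run_unit, src_changed, tests_changed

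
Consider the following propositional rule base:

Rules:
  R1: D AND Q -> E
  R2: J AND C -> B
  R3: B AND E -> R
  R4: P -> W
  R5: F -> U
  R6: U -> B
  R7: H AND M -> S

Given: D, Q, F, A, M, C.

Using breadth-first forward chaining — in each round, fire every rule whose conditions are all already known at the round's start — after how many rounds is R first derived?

[1] R1 [D AND Q -> E]; R5 [F -> U]. ⇒ new: E, U.
[2] R6 [U -> B]. ⇒ new: B.
[3] R3 [B AND E -> R]. ⇒ new: R.
R first appears in round 3.

3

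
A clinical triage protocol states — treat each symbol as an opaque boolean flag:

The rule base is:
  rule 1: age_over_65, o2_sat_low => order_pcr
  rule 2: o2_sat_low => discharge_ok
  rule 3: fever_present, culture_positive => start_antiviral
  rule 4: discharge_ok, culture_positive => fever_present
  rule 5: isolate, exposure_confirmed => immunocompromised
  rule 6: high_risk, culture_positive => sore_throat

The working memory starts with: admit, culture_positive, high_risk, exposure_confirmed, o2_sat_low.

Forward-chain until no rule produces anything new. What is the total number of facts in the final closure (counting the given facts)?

[1] rule 2 [o2_sat_low => discharge_ok]; rule 6 [high_risk, culture_positive => sore_throat]. ⇒ new: discharge_ok, sore_throat.
[2] rule 4 [discharge_ok, culture_positive => fever_present]. ⇒ new: fever_present.
[3] rule 3 [fever_present, culture_positive => start_antiviral]. ⇒ new: start_antiviral.
Closure: {admit, culture_positive, discharge_ok, exposure_confirmed, fever_present, high_risk, o2_sat_low, sore_throat, start_antiviral} — 9 facts.

9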